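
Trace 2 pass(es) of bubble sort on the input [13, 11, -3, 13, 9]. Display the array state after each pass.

After pass 1: [11, -3, 13, 9, 13] (3 swaps)
After pass 2: [-3, 11, 9, 13, 13] (2 swaps)
Total swaps: 5


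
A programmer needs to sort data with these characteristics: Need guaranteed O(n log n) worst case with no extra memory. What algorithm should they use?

Best choice: Heapsort
Reason: Heapsort is O(n log n) worst case and sorts in-place; quicksort can degrade to O(n^2)


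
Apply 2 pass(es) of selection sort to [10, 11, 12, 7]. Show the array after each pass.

Pass 1: Select minimum 7 at index 3, swap -> [7, 11, 12, 10]
Pass 2: Select minimum 10 at index 3, swap -> [7, 10, 12, 11]


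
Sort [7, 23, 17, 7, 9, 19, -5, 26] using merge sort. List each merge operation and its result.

Divide and conquer:
  Merge [7] + [23] -> [7, 23]
  Merge [17] + [7] -> [7, 17]
  Merge [7, 23] + [7, 17] -> [7, 7, 17, 23]
  Merge [9] + [19] -> [9, 19]
  Merge [-5] + [26] -> [-5, 26]
  Merge [9, 19] + [-5, 26] -> [-5, 9, 19, 26]
  Merge [7, 7, 17, 23] + [-5, 9, 19, 26] -> [-5, 7, 7, 9, 17, 19, 23, 26]


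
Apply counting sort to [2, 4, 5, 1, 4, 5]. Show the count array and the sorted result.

Count array: [0, 1, 1, 0, 2, 2]
(count[i] = number of elements equal to i)
Cumulative count: [0, 1, 2, 2, 4, 6]
Sorted: [1, 2, 4, 4, 5, 5]


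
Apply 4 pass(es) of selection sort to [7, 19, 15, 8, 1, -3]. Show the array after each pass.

Pass 1: Select minimum -3 at index 5, swap -> [-3, 19, 15, 8, 1, 7]
Pass 2: Select minimum 1 at index 4, swap -> [-3, 1, 15, 8, 19, 7]
Pass 3: Select minimum 7 at index 5, swap -> [-3, 1, 7, 8, 19, 15]
Pass 4: Select minimum 8 at index 3, swap -> [-3, 1, 7, 8, 19, 15]


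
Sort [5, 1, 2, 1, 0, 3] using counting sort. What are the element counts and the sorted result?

Count array: [1, 2, 1, 1, 0, 1]
(count[i] = number of elements equal to i)
Cumulative count: [1, 3, 4, 5, 5, 6]
Sorted: [0, 1, 1, 2, 3, 5]


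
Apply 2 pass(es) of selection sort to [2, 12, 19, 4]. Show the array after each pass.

Pass 1: Select minimum 2 at index 0, swap -> [2, 12, 19, 4]
Pass 2: Select minimum 4 at index 3, swap -> [2, 4, 19, 12]


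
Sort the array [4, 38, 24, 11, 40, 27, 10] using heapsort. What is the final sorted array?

Build heap: [40, 38, 27, 11, 4, 24, 10]
Extract 40: [38, 11, 27, 10, 4, 24, 40]
Extract 38: [27, 11, 24, 10, 4, 38, 40]
Extract 27: [24, 11, 4, 10, 27, 38, 40]
Extract 24: [11, 10, 4, 24, 27, 38, 40]
Extract 11: [10, 4, 11, 24, 27, 38, 40]
Extract 10: [4, 10, 11, 24, 27, 38, 40]


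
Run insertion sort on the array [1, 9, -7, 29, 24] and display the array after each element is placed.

First element 1 is already 'sorted'
Insert 9: shifted 0 elements -> [1, 9, -7, 29, 24]
Insert -7: shifted 2 elements -> [-7, 1, 9, 29, 24]
Insert 29: shifted 0 elements -> [-7, 1, 9, 29, 24]
Insert 24: shifted 1 elements -> [-7, 1, 9, 24, 29]


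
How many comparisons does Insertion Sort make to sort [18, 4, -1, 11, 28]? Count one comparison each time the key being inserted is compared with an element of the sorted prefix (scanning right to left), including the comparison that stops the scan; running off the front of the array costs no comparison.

Insert 4: 18 > 4 (shift), reached front = 1 comparison(s) -> [4, 18, -1, 11, 28]
Insert -1: 18 > -1 (shift), 4 > -1 (shift), reached front = 2 comparison(s) -> [-1, 4, 18, 11, 28]
Insert 11: 18 > 11 (shift), 4 <= 11 (stop) = 2 comparison(s) -> [-1, 4, 11, 18, 28]
Insert 28: 18 <= 28 (stop) = 1 comparison(s) -> [-1, 4, 11, 18, 28]
Total comparisons: 1 + 2 + 2 + 1 = 6


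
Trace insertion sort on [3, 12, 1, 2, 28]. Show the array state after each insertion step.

First element 3 is already 'sorted'
Insert 12: shifted 0 elements -> [3, 12, 1, 2, 28]
Insert 1: shifted 2 elements -> [1, 3, 12, 2, 28]
Insert 2: shifted 2 elements -> [1, 2, 3, 12, 28]
Insert 28: shifted 0 elements -> [1, 2, 3, 12, 28]


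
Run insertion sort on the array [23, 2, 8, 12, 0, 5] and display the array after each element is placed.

First element 23 is already 'sorted'
Insert 2: shifted 1 elements -> [2, 23, 8, 12, 0, 5]
Insert 8: shifted 1 elements -> [2, 8, 23, 12, 0, 5]
Insert 12: shifted 1 elements -> [2, 8, 12, 23, 0, 5]
Insert 0: shifted 4 elements -> [0, 2, 8, 12, 23, 5]
Insert 5: shifted 3 elements -> [0, 2, 5, 8, 12, 23]


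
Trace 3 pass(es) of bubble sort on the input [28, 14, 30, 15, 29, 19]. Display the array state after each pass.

After pass 1: [14, 28, 15, 29, 19, 30] (4 swaps)
After pass 2: [14, 15, 28, 19, 29, 30] (2 swaps)
After pass 3: [14, 15, 19, 28, 29, 30] (1 swaps)
Total swaps: 7


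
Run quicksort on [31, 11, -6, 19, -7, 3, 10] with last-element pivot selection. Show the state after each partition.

Partition 1: pivot=10 at index 3 -> [-6, -7, 3, 10, 11, 31, 19]
Partition 2: pivot=3 at index 2 -> [-6, -7, 3, 10, 11, 31, 19]
Partition 3: pivot=-7 at index 0 -> [-7, -6, 3, 10, 11, 31, 19]
Partition 4: pivot=19 at index 5 -> [-7, -6, 3, 10, 11, 19, 31]


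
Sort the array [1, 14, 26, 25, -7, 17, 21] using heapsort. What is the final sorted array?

Build heap: [26, 25, 21, 14, -7, 17, 1]
Extract 26: [25, 14, 21, 1, -7, 17, 26]
Extract 25: [21, 14, 17, 1, -7, 25, 26]
Extract 21: [17, 14, -7, 1, 21, 25, 26]
Extract 17: [14, 1, -7, 17, 21, 25, 26]
Extract 14: [1, -7, 14, 17, 21, 25, 26]
Extract 1: [-7, 1, 14, 17, 21, 25, 26]


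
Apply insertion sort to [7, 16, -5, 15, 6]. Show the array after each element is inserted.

First element 7 is already 'sorted'
Insert 16: shifted 0 elements -> [7, 16, -5, 15, 6]
Insert -5: shifted 2 elements -> [-5, 7, 16, 15, 6]
Insert 15: shifted 1 elements -> [-5, 7, 15, 16, 6]
Insert 6: shifted 3 elements -> [-5, 6, 7, 15, 16]


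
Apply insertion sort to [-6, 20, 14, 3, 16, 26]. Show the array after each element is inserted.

First element -6 is already 'sorted'
Insert 20: shifted 0 elements -> [-6, 20, 14, 3, 16, 26]
Insert 14: shifted 1 elements -> [-6, 14, 20, 3, 16, 26]
Insert 3: shifted 2 elements -> [-6, 3, 14, 20, 16, 26]
Insert 16: shifted 1 elements -> [-6, 3, 14, 16, 20, 26]
Insert 26: shifted 0 elements -> [-6, 3, 14, 16, 20, 26]


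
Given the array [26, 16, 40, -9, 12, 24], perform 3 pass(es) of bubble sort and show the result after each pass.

After pass 1: [16, 26, -9, 12, 24, 40] (4 swaps)
After pass 2: [16, -9, 12, 24, 26, 40] (3 swaps)
After pass 3: [-9, 12, 16, 24, 26, 40] (2 swaps)
Total swaps: 9


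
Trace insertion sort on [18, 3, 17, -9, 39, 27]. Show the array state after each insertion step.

First element 18 is already 'sorted'
Insert 3: shifted 1 elements -> [3, 18, 17, -9, 39, 27]
Insert 17: shifted 1 elements -> [3, 17, 18, -9, 39, 27]
Insert -9: shifted 3 elements -> [-9, 3, 17, 18, 39, 27]
Insert 39: shifted 0 elements -> [-9, 3, 17, 18, 39, 27]
Insert 27: shifted 1 elements -> [-9, 3, 17, 18, 27, 39]


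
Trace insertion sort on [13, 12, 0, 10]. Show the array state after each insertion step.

First element 13 is already 'sorted'
Insert 12: shifted 1 elements -> [12, 13, 0, 10]
Insert 0: shifted 2 elements -> [0, 12, 13, 10]
Insert 10: shifted 2 elements -> [0, 10, 12, 13]


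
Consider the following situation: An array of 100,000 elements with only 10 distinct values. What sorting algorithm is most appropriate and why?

Best choice: 3-way quicksort or Counting sort
Reason: 3-way (Dutch national flag) partitioning groups every copy of the pivot together, so with only d=10 distinct keys quicksort finishes in O(n log d) expected time, which is effectively linear; counting sort runs in O(n + k) where k is the size of the key range (not the number of distinct values), so it is linear when the 10 values are integers drawn from a small known range


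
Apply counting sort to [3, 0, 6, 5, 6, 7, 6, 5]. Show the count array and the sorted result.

Count array: [1, 0, 0, 1, 0, 2, 3, 1]
(count[i] = number of elements equal to i)
Cumulative count: [1, 1, 1, 2, 2, 4, 7, 8]
Sorted: [0, 3, 5, 5, 6, 6, 6, 7]


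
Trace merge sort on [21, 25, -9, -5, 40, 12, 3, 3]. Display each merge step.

Divide and conquer:
  Merge [21] + [25] -> [21, 25]
  Merge [-9] + [-5] -> [-9, -5]
  Merge [21, 25] + [-9, -5] -> [-9, -5, 21, 25]
  Merge [40] + [12] -> [12, 40]
  Merge [3] + [3] -> [3, 3]
  Merge [12, 40] + [3, 3] -> [3, 3, 12, 40]
  Merge [-9, -5, 21, 25] + [3, 3, 12, 40] -> [-9, -5, 3, 3, 12, 21, 25, 40]


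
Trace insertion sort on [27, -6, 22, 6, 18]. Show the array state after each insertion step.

First element 27 is already 'sorted'
Insert -6: shifted 1 elements -> [-6, 27, 22, 6, 18]
Insert 22: shifted 1 elements -> [-6, 22, 27, 6, 18]
Insert 6: shifted 2 elements -> [-6, 6, 22, 27, 18]
Insert 18: shifted 2 elements -> [-6, 6, 18, 22, 27]


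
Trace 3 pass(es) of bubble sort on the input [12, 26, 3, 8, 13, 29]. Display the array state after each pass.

After pass 1: [12, 3, 8, 13, 26, 29] (3 swaps)
After pass 2: [3, 8, 12, 13, 26, 29] (2 swaps)
After pass 3: [3, 8, 12, 13, 26, 29] (0 swaps)
Total swaps: 5


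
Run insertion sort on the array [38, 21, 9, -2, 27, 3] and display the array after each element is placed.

First element 38 is already 'sorted'
Insert 21: shifted 1 elements -> [21, 38, 9, -2, 27, 3]
Insert 9: shifted 2 elements -> [9, 21, 38, -2, 27, 3]
Insert -2: shifted 3 elements -> [-2, 9, 21, 38, 27, 3]
Insert 27: shifted 1 elements -> [-2, 9, 21, 27, 38, 3]
Insert 3: shifted 4 elements -> [-2, 3, 9, 21, 27, 38]


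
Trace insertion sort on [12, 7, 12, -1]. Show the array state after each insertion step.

First element 12 is already 'sorted'
Insert 7: shifted 1 elements -> [7, 12, 12, -1]
Insert 12: shifted 0 elements -> [7, 12, 12, -1]
Insert -1: shifted 3 elements -> [-1, 7, 12, 12]


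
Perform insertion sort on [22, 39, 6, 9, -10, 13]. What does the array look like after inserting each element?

First element 22 is already 'sorted'
Insert 39: shifted 0 elements -> [22, 39, 6, 9, -10, 13]
Insert 6: shifted 2 elements -> [6, 22, 39, 9, -10, 13]
Insert 9: shifted 2 elements -> [6, 9, 22, 39, -10, 13]
Insert -10: shifted 4 elements -> [-10, 6, 9, 22, 39, 13]
Insert 13: shifted 2 elements -> [-10, 6, 9, 13, 22, 39]


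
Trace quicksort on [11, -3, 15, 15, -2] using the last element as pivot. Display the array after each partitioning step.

Partition 1: pivot=-2 at index 1 -> [-3, -2, 15, 15, 11]
Partition 2: pivot=11 at index 2 -> [-3, -2, 11, 15, 15]
Partition 3: pivot=15 at index 4 -> [-3, -2, 11, 15, 15]


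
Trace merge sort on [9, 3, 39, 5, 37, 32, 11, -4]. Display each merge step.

Divide and conquer:
  Merge [9] + [3] -> [3, 9]
  Merge [39] + [5] -> [5, 39]
  Merge [3, 9] + [5, 39] -> [3, 5, 9, 39]
  Merge [37] + [32] -> [32, 37]
  Merge [11] + [-4] -> [-4, 11]
  Merge [32, 37] + [-4, 11] -> [-4, 11, 32, 37]
  Merge [3, 5, 9, 39] + [-4, 11, 32, 37] -> [-4, 3, 5, 9, 11, 32, 37, 39]


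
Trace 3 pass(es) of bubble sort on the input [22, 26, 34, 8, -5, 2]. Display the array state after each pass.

After pass 1: [22, 26, 8, -5, 2, 34] (3 swaps)
After pass 2: [22, 8, -5, 2, 26, 34] (3 swaps)
After pass 3: [8, -5, 2, 22, 26, 34] (3 swaps)
Total swaps: 9


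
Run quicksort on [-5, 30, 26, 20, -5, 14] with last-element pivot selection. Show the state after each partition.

Partition 1: pivot=14 at index 2 -> [-5, -5, 14, 20, 30, 26]
Partition 2: pivot=-5 at index 1 -> [-5, -5, 14, 20, 30, 26]
Partition 3: pivot=26 at index 4 -> [-5, -5, 14, 20, 26, 30]


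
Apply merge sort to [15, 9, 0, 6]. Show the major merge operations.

Divide and conquer:
  Merge [15] + [9] -> [9, 15]
  Merge [0] + [6] -> [0, 6]
  Merge [9, 15] + [0, 6] -> [0, 6, 9, 15]


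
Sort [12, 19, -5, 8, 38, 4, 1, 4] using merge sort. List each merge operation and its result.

Divide and conquer:
  Merge [12] + [19] -> [12, 19]
  Merge [-5] + [8] -> [-5, 8]
  Merge [12, 19] + [-5, 8] -> [-5, 8, 12, 19]
  Merge [38] + [4] -> [4, 38]
  Merge [1] + [4] -> [1, 4]
  Merge [4, 38] + [1, 4] -> [1, 4, 4, 38]
  Merge [-5, 8, 12, 19] + [1, 4, 4, 38] -> [-5, 1, 4, 4, 8, 12, 19, 38]


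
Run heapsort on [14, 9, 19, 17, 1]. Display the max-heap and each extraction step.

Build heap: [19, 17, 14, 9, 1]
Extract 19: [17, 9, 14, 1, 19]
Extract 17: [14, 9, 1, 17, 19]
Extract 14: [9, 1, 14, 17, 19]
Extract 9: [1, 9, 14, 17, 19]


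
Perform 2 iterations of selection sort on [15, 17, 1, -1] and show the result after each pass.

Pass 1: Select minimum -1 at index 3, swap -> [-1, 17, 1, 15]
Pass 2: Select minimum 1 at index 2, swap -> [-1, 1, 17, 15]


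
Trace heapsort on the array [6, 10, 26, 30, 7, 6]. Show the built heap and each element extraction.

Build heap: [30, 10, 26, 6, 7, 6]
Extract 30: [26, 10, 6, 6, 7, 30]
Extract 26: [10, 7, 6, 6, 26, 30]
Extract 10: [7, 6, 6, 10, 26, 30]
Extract 7: [6, 6, 7, 10, 26, 30]
Extract 6: [6, 6, 7, 10, 26, 30]


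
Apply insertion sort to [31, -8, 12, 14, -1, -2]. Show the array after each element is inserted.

First element 31 is already 'sorted'
Insert -8: shifted 1 elements -> [-8, 31, 12, 14, -1, -2]
Insert 12: shifted 1 elements -> [-8, 12, 31, 14, -1, -2]
Insert 14: shifted 1 elements -> [-8, 12, 14, 31, -1, -2]
Insert -1: shifted 3 elements -> [-8, -1, 12, 14, 31, -2]
Insert -2: shifted 4 elements -> [-8, -2, -1, 12, 14, 31]


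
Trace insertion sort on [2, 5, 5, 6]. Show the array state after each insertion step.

First element 2 is already 'sorted'
Insert 5: shifted 0 elements -> [2, 5, 5, 6]
Insert 5: shifted 0 elements -> [2, 5, 5, 6]
Insert 6: shifted 0 elements -> [2, 5, 5, 6]


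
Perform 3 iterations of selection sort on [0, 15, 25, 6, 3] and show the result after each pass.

Pass 1: Select minimum 0 at index 0, swap -> [0, 15, 25, 6, 3]
Pass 2: Select minimum 3 at index 4, swap -> [0, 3, 25, 6, 15]
Pass 3: Select minimum 6 at index 3, swap -> [0, 3, 6, 25, 15]


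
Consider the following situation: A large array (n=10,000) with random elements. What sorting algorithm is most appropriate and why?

Best choice: Quicksort or Mergesort
Reason: Both have O(n log n) average case; quicksort has lower constant factors


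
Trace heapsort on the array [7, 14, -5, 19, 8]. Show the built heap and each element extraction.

Build heap: [19, 14, -5, 7, 8]
Extract 19: [14, 8, -5, 7, 19]
Extract 14: [8, 7, -5, 14, 19]
Extract 8: [7, -5, 8, 14, 19]
Extract 7: [-5, 7, 8, 14, 19]


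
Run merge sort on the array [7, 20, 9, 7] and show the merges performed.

Divide and conquer:
  Merge [7] + [20] -> [7, 20]
  Merge [9] + [7] -> [7, 9]
  Merge [7, 20] + [7, 9] -> [7, 7, 9, 20]


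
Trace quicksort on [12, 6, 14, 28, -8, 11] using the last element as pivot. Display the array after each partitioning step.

Partition 1: pivot=11 at index 2 -> [6, -8, 11, 28, 12, 14]
Partition 2: pivot=-8 at index 0 -> [-8, 6, 11, 28, 12, 14]
Partition 3: pivot=14 at index 4 -> [-8, 6, 11, 12, 14, 28]


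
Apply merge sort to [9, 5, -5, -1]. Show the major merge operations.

Divide and conquer:
  Merge [9] + [5] -> [5, 9]
  Merge [-5] + [-1] -> [-5, -1]
  Merge [5, 9] + [-5, -1] -> [-5, -1, 5, 9]


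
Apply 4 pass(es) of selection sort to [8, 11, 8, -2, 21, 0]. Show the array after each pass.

Pass 1: Select minimum -2 at index 3, swap -> [-2, 11, 8, 8, 21, 0]
Pass 2: Select minimum 0 at index 5, swap -> [-2, 0, 8, 8, 21, 11]
Pass 3: Select minimum 8 at index 2, swap -> [-2, 0, 8, 8, 21, 11]
Pass 4: Select minimum 8 at index 3, swap -> [-2, 0, 8, 8, 21, 11]


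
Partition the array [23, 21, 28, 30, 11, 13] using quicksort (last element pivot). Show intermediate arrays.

Partition 1: pivot=13 at index 1 -> [11, 13, 28, 30, 23, 21]
Partition 2: pivot=21 at index 2 -> [11, 13, 21, 30, 23, 28]
Partition 3: pivot=28 at index 4 -> [11, 13, 21, 23, 28, 30]


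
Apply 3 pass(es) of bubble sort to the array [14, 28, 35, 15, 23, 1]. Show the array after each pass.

After pass 1: [14, 28, 15, 23, 1, 35] (3 swaps)
After pass 2: [14, 15, 23, 1, 28, 35] (3 swaps)
After pass 3: [14, 15, 1, 23, 28, 35] (1 swaps)
Total swaps: 7


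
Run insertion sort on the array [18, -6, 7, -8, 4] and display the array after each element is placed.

First element 18 is already 'sorted'
Insert -6: shifted 1 elements -> [-6, 18, 7, -8, 4]
Insert 7: shifted 1 elements -> [-6, 7, 18, -8, 4]
Insert -8: shifted 3 elements -> [-8, -6, 7, 18, 4]
Insert 4: shifted 2 elements -> [-8, -6, 4, 7, 18]


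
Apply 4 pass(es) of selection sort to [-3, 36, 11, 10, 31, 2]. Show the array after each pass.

Pass 1: Select minimum -3 at index 0, swap -> [-3, 36, 11, 10, 31, 2]
Pass 2: Select minimum 2 at index 5, swap -> [-3, 2, 11, 10, 31, 36]
Pass 3: Select minimum 10 at index 3, swap -> [-3, 2, 10, 11, 31, 36]
Pass 4: Select minimum 11 at index 3, swap -> [-3, 2, 10, 11, 31, 36]


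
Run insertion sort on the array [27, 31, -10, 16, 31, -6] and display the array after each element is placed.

First element 27 is already 'sorted'
Insert 31: shifted 0 elements -> [27, 31, -10, 16, 31, -6]
Insert -10: shifted 2 elements -> [-10, 27, 31, 16, 31, -6]
Insert 16: shifted 2 elements -> [-10, 16, 27, 31, 31, -6]
Insert 31: shifted 0 elements -> [-10, 16, 27, 31, 31, -6]
Insert -6: shifted 4 elements -> [-10, -6, 16, 27, 31, 31]


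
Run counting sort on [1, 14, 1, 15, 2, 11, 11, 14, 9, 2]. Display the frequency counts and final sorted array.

Count array: [0, 2, 2, 0, 0, 0, 0, 0, 0, 1, 0, 2, 0, 0, 2, 1]
(count[i] = number of elements equal to i)
Cumulative count: [0, 2, 4, 4, 4, 4, 4, 4, 4, 5, 5, 7, 7, 7, 9, 10]
Sorted: [1, 1, 2, 2, 9, 11, 11, 14, 14, 15]


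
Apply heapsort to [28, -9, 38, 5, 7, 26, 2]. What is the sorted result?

Build heap: [38, 7, 28, 5, -9, 26, 2]
Extract 38: [28, 7, 26, 5, -9, 2, 38]
Extract 28: [26, 7, 2, 5, -9, 28, 38]
Extract 26: [7, 5, 2, -9, 26, 28, 38]
Extract 7: [5, -9, 2, 7, 26, 28, 38]
Extract 5: [2, -9, 5, 7, 26, 28, 38]
Extract 2: [-9, 2, 5, 7, 26, 28, 38]


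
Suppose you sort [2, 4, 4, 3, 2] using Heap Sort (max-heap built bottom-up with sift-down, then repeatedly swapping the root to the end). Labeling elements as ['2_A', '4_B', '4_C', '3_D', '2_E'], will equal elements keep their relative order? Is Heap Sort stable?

Trace Heap Sort on the labeled array (the key is the number; the letter only tracks identity):
  Build max-heap: [4_B, 3_D, 4_C, 2_A, 2_E]
  Swap root 4_B to index 4, re-heapify first 4 -> [4_C, 3_D, 2_E, 2_A, 4_B]
  Swap root 4_C to index 3, re-heapify first 3 -> [3_D, 2_A, 2_E, 4_C, 4_B]
  Swap root 3_D to index 2, re-heapify first 2 -> [2_E, 2_A, 3_D, 4_C, 4_B]
  Swap root 2_E to index 1, re-heapify first 1 -> [2_A, 2_E, 3_D, 4_C, 4_B]
Final order: [2_A, 2_E, 3_D, 4_C, 4_B]
Equal keys:
  value 2: originally 2_A, 2_E; after sorting 2_A, 2_E -> order preserved
  value 4: originally 4_B, 4_C; after sorting 4_C, 4_B -> order changed
Equal keys were reordered, so Heap Sort is not stable: heap construction and root-to-end swaps move elements without regard to the original order of equal keys. (One such input is enough; an unstable sort may happen to preserve order on other inputs, but it gives no guarantee.)
Answer: Not stable


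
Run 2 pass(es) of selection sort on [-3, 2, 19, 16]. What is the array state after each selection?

Pass 1: Select minimum -3 at index 0, swap -> [-3, 2, 19, 16]
Pass 2: Select minimum 2 at index 1, swap -> [-3, 2, 19, 16]


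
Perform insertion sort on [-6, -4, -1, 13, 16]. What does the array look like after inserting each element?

First element -6 is already 'sorted'
Insert -4: shifted 0 elements -> [-6, -4, -1, 13, 16]
Insert -1: shifted 0 elements -> [-6, -4, -1, 13, 16]
Insert 13: shifted 0 elements -> [-6, -4, -1, 13, 16]
Insert 16: shifted 0 elements -> [-6, -4, -1, 13, 16]


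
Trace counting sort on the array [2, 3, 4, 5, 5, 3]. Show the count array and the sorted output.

Count array: [0, 0, 1, 2, 1, 2]
(count[i] = number of elements equal to i)
Cumulative count: [0, 0, 1, 3, 4, 6]
Sorted: [2, 3, 3, 4, 5, 5]


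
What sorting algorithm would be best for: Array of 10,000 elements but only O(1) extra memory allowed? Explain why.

Best choice: Heapsort
Reason: Heapsort rearranges the array in place using O(1) auxiliary space and still guarantees O(n log n) time; quicksort partitions in place but needs Theta(log n) stack space for recursion (O(n) in the worst case), and mergesort requires O(n) auxiliary space


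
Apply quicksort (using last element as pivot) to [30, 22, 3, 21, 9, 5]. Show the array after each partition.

Partition 1: pivot=5 at index 1 -> [3, 5, 30, 21, 9, 22]
Partition 2: pivot=22 at index 4 -> [3, 5, 21, 9, 22, 30]
Partition 3: pivot=9 at index 2 -> [3, 5, 9, 21, 22, 30]


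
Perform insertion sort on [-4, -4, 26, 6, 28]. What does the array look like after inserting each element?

First element -4 is already 'sorted'
Insert -4: shifted 0 elements -> [-4, -4, 26, 6, 28]
Insert 26: shifted 0 elements -> [-4, -4, 26, 6, 28]
Insert 6: shifted 1 elements -> [-4, -4, 6, 26, 28]
Insert 28: shifted 0 elements -> [-4, -4, 6, 26, 28]


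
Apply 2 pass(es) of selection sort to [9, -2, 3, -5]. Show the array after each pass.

Pass 1: Select minimum -5 at index 3, swap -> [-5, -2, 3, 9]
Pass 2: Select minimum -2 at index 1, swap -> [-5, -2, 3, 9]


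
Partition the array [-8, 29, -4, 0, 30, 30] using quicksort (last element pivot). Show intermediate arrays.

Partition 1: pivot=30 at index 5 -> [-8, 29, -4, 0, 30, 30]
Partition 2: pivot=30 at index 4 -> [-8, 29, -4, 0, 30, 30]
Partition 3: pivot=0 at index 2 -> [-8, -4, 0, 29, 30, 30]
Partition 4: pivot=-4 at index 1 -> [-8, -4, 0, 29, 30, 30]


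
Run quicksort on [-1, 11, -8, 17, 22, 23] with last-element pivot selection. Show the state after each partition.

Partition 1: pivot=23 at index 5 -> [-1, 11, -8, 17, 22, 23]
Partition 2: pivot=22 at index 4 -> [-1, 11, -8, 17, 22, 23]
Partition 3: pivot=17 at index 3 -> [-1, 11, -8, 17, 22, 23]
Partition 4: pivot=-8 at index 0 -> [-8, 11, -1, 17, 22, 23]
Partition 5: pivot=-1 at index 1 -> [-8, -1, 11, 17, 22, 23]


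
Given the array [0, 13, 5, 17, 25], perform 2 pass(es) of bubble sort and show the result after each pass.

After pass 1: [0, 5, 13, 17, 25] (1 swaps)
After pass 2: [0, 5, 13, 17, 25] (0 swaps)
Total swaps: 1


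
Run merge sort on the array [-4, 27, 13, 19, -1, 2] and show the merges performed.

Divide and conquer:
  Merge [27] + [13] -> [13, 27]
  Merge [-4] + [13, 27] -> [-4, 13, 27]
  Merge [-1] + [2] -> [-1, 2]
  Merge [19] + [-1, 2] -> [-1, 2, 19]
  Merge [-4, 13, 27] + [-1, 2, 19] -> [-4, -1, 2, 13, 19, 27]


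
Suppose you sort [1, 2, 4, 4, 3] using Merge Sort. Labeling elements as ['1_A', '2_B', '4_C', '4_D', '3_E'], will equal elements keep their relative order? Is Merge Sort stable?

Trace Merge Sort on the labeled array (the key is the number; the letter only tracks identity):
  Merge [1_A] + [2_B] -> [1_A, 2_B]
  Merge [4_D] + [3_E] -> [3_E, 4_D]
  Merge [4_C] + [3_E, 4_D] -> [3_E, 4_C, 4_D]
  Merge [1_A, 2_B] + [3_E, 4_C, 4_D] -> [1_A, 2_B, 3_E, 4_C, 4_D]
Final order: [1_A, 2_B, 3_E, 4_C, 4_D]
Equal keys:
  value 4: originally 4_C, 4_D; after sorting 4_C, 4_D -> order preserved
All equal keys kept their original relative order. Merge Sort is stable: when the heads of the two halves are equal the merge takes from the left half first.
Answer: Stable


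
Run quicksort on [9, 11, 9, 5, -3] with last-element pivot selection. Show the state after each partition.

Partition 1: pivot=-3 at index 0 -> [-3, 11, 9, 5, 9]
Partition 2: pivot=9 at index 3 -> [-3, 9, 5, 9, 11]
Partition 3: pivot=5 at index 1 -> [-3, 5, 9, 9, 11]


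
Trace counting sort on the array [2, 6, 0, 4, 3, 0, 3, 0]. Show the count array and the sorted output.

Count array: [3, 0, 1, 2, 1, 0, 1]
(count[i] = number of elements equal to i)
Cumulative count: [3, 3, 4, 6, 7, 7, 8]
Sorted: [0, 0, 0, 2, 3, 3, 4, 6]


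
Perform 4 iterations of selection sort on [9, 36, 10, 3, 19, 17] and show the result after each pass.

Pass 1: Select minimum 3 at index 3, swap -> [3, 36, 10, 9, 19, 17]
Pass 2: Select minimum 9 at index 3, swap -> [3, 9, 10, 36, 19, 17]
Pass 3: Select minimum 10 at index 2, swap -> [3, 9, 10, 36, 19, 17]
Pass 4: Select minimum 17 at index 5, swap -> [3, 9, 10, 17, 19, 36]


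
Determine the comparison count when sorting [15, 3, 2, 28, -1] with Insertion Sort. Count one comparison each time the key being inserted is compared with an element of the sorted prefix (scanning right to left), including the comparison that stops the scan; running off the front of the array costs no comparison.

Insert 3: 15 > 3 (shift), reached front = 1 comparison(s) -> [3, 15, 2, 28, -1]
Insert 2: 15 > 2 (shift), 3 > 2 (shift), reached front = 2 comparison(s) -> [2, 3, 15, 28, -1]
Insert 28: 15 <= 28 (stop) = 1 comparison(s) -> [2, 3, 15, 28, -1]
Insert -1: 28 > -1 (shift), 15 > -1 (shift), 3 > -1 (shift), 2 > -1 (shift), reached front = 4 comparison(s) -> [-1, 2, 3, 15, 28]
Total comparisons: 1 + 2 + 1 + 4 = 8


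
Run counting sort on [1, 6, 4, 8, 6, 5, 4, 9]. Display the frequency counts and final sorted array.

Count array: [0, 1, 0, 0, 2, 1, 2, 0, 1, 1]
(count[i] = number of elements equal to i)
Cumulative count: [0, 1, 1, 1, 3, 4, 6, 6, 7, 8]
Sorted: [1, 4, 4, 5, 6, 6, 8, 9]


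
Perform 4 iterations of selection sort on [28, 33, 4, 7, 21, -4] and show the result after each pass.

Pass 1: Select minimum -4 at index 5, swap -> [-4, 33, 4, 7, 21, 28]
Pass 2: Select minimum 4 at index 2, swap -> [-4, 4, 33, 7, 21, 28]
Pass 3: Select minimum 7 at index 3, swap -> [-4, 4, 7, 33, 21, 28]
Pass 4: Select minimum 21 at index 4, swap -> [-4, 4, 7, 21, 33, 28]


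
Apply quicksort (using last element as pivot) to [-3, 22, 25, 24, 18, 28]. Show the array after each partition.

Partition 1: pivot=28 at index 5 -> [-3, 22, 25, 24, 18, 28]
Partition 2: pivot=18 at index 1 -> [-3, 18, 25, 24, 22, 28]
Partition 3: pivot=22 at index 2 -> [-3, 18, 22, 24, 25, 28]
Partition 4: pivot=25 at index 4 -> [-3, 18, 22, 24, 25, 28]


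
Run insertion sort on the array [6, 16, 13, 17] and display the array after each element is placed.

First element 6 is already 'sorted'
Insert 16: shifted 0 elements -> [6, 16, 13, 17]
Insert 13: shifted 1 elements -> [6, 13, 16, 17]
Insert 17: shifted 0 elements -> [6, 13, 16, 17]


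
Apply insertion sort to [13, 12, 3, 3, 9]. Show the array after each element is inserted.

First element 13 is already 'sorted'
Insert 12: shifted 1 elements -> [12, 13, 3, 3, 9]
Insert 3: shifted 2 elements -> [3, 12, 13, 3, 9]
Insert 3: shifted 2 elements -> [3, 3, 12, 13, 9]
Insert 9: shifted 2 elements -> [3, 3, 9, 12, 13]


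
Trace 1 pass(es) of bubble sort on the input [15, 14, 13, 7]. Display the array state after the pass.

After pass 1: [14, 13, 7, 15] (3 swaps)
Total swaps: 3


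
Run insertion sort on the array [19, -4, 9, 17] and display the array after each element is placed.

First element 19 is already 'sorted'
Insert -4: shifted 1 elements -> [-4, 19, 9, 17]
Insert 9: shifted 1 elements -> [-4, 9, 19, 17]
Insert 17: shifted 1 elements -> [-4, 9, 17, 19]


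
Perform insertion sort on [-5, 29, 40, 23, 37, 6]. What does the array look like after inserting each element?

First element -5 is already 'sorted'
Insert 29: shifted 0 elements -> [-5, 29, 40, 23, 37, 6]
Insert 40: shifted 0 elements -> [-5, 29, 40, 23, 37, 6]
Insert 23: shifted 2 elements -> [-5, 23, 29, 40, 37, 6]
Insert 37: shifted 1 elements -> [-5, 23, 29, 37, 40, 6]
Insert 6: shifted 4 elements -> [-5, 6, 23, 29, 37, 40]


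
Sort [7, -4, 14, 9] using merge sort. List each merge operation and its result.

Divide and conquer:
  Merge [7] + [-4] -> [-4, 7]
  Merge [14] + [9] -> [9, 14]
  Merge [-4, 7] + [9, 14] -> [-4, 7, 9, 14]


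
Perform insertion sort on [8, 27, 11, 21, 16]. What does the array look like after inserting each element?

First element 8 is already 'sorted'
Insert 27: shifted 0 elements -> [8, 27, 11, 21, 16]
Insert 11: shifted 1 elements -> [8, 11, 27, 21, 16]
Insert 21: shifted 1 elements -> [8, 11, 21, 27, 16]
Insert 16: shifted 2 elements -> [8, 11, 16, 21, 27]


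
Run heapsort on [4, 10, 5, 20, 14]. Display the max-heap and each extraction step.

Build heap: [20, 14, 5, 10, 4]
Extract 20: [14, 10, 5, 4, 20]
Extract 14: [10, 4, 5, 14, 20]
Extract 10: [5, 4, 10, 14, 20]
Extract 5: [4, 5, 10, 14, 20]


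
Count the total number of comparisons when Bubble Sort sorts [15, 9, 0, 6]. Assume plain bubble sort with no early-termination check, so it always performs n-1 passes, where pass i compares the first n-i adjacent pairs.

Pass 1: compare adjacent pairs (0,1)..(2,3) = 3 comparison(s), 3 swap(s) -> [9, 0, 6, 15]
Pass 2: compare adjacent pairs (0,1)..(1,2) = 2 comparison(s), 2 swap(s) -> [0, 6, 9, 15]
Pass 3: compare adjacent pairs (0,1)..(0,1) = 1 comparison(s), 0 swap(s) -> [0, 6, 9, 15]
Total comparisons: 3 + 2 + 1 = 6


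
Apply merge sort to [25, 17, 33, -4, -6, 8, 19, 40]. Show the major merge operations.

Divide and conquer:
  Merge [25] + [17] -> [17, 25]
  Merge [33] + [-4] -> [-4, 33]
  Merge [17, 25] + [-4, 33] -> [-4, 17, 25, 33]
  Merge [-6] + [8] -> [-6, 8]
  Merge [19] + [40] -> [19, 40]
  Merge [-6, 8] + [19, 40] -> [-6, 8, 19, 40]
  Merge [-4, 17, 25, 33] + [-6, 8, 19, 40] -> [-6, -4, 8, 17, 19, 25, 33, 40]


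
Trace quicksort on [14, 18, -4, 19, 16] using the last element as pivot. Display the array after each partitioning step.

Partition 1: pivot=16 at index 2 -> [14, -4, 16, 19, 18]
Partition 2: pivot=-4 at index 0 -> [-4, 14, 16, 19, 18]
Partition 3: pivot=18 at index 3 -> [-4, 14, 16, 18, 19]


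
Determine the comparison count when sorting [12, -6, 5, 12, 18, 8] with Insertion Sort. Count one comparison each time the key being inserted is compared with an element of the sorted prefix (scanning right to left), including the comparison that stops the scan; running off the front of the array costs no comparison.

Insert -6: 12 > -6 (shift), reached front = 1 comparison(s) -> [-6, 12, 5, 12, 18, 8]
Insert 5: 12 > 5 (shift), -6 <= 5 (stop) = 2 comparison(s) -> [-6, 5, 12, 12, 18, 8]
Insert 12: 12 <= 12 (stop) = 1 comparison(s) -> [-6, 5, 12, 12, 18, 8]
Insert 18: 12 <= 18 (stop) = 1 comparison(s) -> [-6, 5, 12, 12, 18, 8]
Insert 8: 18 > 8 (shift), 12 > 8 (shift), 12 > 8 (shift), 5 <= 8 (stop) = 4 comparison(s) -> [-6, 5, 8, 12, 12, 18]
Total comparisons: 1 + 2 + 1 + 1 + 4 = 9


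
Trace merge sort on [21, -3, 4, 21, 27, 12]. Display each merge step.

Divide and conquer:
  Merge [-3] + [4] -> [-3, 4]
  Merge [21] + [-3, 4] -> [-3, 4, 21]
  Merge [27] + [12] -> [12, 27]
  Merge [21] + [12, 27] -> [12, 21, 27]
  Merge [-3, 4, 21] + [12, 21, 27] -> [-3, 4, 12, 21, 21, 27]


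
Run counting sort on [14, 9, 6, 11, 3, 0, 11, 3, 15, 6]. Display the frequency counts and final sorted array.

Count array: [1, 0, 0, 2, 0, 0, 2, 0, 0, 1, 0, 2, 0, 0, 1, 1]
(count[i] = number of elements equal to i)
Cumulative count: [1, 1, 1, 3, 3, 3, 5, 5, 5, 6, 6, 8, 8, 8, 9, 10]
Sorted: [0, 3, 3, 6, 6, 9, 11, 11, 14, 15]


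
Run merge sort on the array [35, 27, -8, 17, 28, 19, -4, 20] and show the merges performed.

Divide and conquer:
  Merge [35] + [27] -> [27, 35]
  Merge [-8] + [17] -> [-8, 17]
  Merge [27, 35] + [-8, 17] -> [-8, 17, 27, 35]
  Merge [28] + [19] -> [19, 28]
  Merge [-4] + [20] -> [-4, 20]
  Merge [19, 28] + [-4, 20] -> [-4, 19, 20, 28]
  Merge [-8, 17, 27, 35] + [-4, 19, 20, 28] -> [-8, -4, 17, 19, 20, 27, 28, 35]


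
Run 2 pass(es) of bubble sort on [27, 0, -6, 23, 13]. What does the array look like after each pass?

After pass 1: [0, -6, 23, 13, 27] (4 swaps)
After pass 2: [-6, 0, 13, 23, 27] (2 swaps)
Total swaps: 6


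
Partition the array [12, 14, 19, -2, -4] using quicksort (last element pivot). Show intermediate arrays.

Partition 1: pivot=-4 at index 0 -> [-4, 14, 19, -2, 12]
Partition 2: pivot=12 at index 2 -> [-4, -2, 12, 14, 19]
Partition 3: pivot=19 at index 4 -> [-4, -2, 12, 14, 19]


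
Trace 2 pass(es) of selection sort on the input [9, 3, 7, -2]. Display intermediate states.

Pass 1: Select minimum -2 at index 3, swap -> [-2, 3, 7, 9]
Pass 2: Select minimum 3 at index 1, swap -> [-2, 3, 7, 9]


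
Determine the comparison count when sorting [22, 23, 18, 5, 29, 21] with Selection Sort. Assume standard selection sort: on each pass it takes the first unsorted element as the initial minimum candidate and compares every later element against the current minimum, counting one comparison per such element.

Pass 1: scan indices 1..5 for the minimum = 5 comparison(s); min is 5, place at index 0 -> [5, 23, 18, 22, 29, 21]
Pass 2: scan indices 2..5 for the minimum = 4 comparison(s); min is 18, place at index 1 -> [5, 18, 23, 22, 29, 21]
Pass 3: scan indices 3..5 for the minimum = 3 comparison(s); min is 21, place at index 2 -> [5, 18, 21, 22, 29, 23]
Pass 4: scan indices 4..5 for the minimum = 2 comparison(s); min is 22, place at index 3 -> [5, 18, 21, 22, 29, 23]
Pass 5: scan indices 5..5 for the minimum = 1 comparison(s); min is 23, place at index 4 -> [5, 18, 21, 22, 23, 29]
Selection sort always scans the whole unsorted suffix, so the count is (n-1) + (n-2) + ... + 1 = n(n-1)/2 = 6*5/2 = 15 regardless of the input order.
Total comparisons: 5 + 4 + 3 + 2 + 1 = 15


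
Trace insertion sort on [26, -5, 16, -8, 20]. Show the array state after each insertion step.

First element 26 is already 'sorted'
Insert -5: shifted 1 elements -> [-5, 26, 16, -8, 20]
Insert 16: shifted 1 elements -> [-5, 16, 26, -8, 20]
Insert -8: shifted 3 elements -> [-8, -5, 16, 26, 20]
Insert 20: shifted 1 elements -> [-8, -5, 16, 20, 26]


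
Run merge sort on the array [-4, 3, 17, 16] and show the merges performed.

Divide and conquer:
  Merge [-4] + [3] -> [-4, 3]
  Merge [17] + [16] -> [16, 17]
  Merge [-4, 3] + [16, 17] -> [-4, 3, 16, 17]


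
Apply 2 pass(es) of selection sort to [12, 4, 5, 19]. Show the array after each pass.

Pass 1: Select minimum 4 at index 1, swap -> [4, 12, 5, 19]
Pass 2: Select minimum 5 at index 2, swap -> [4, 5, 12, 19]


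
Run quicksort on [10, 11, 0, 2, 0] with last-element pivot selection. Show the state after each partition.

Partition 1: pivot=0 at index 1 -> [0, 0, 10, 2, 11]
Partition 2: pivot=11 at index 4 -> [0, 0, 10, 2, 11]
Partition 3: pivot=2 at index 2 -> [0, 0, 2, 10, 11]


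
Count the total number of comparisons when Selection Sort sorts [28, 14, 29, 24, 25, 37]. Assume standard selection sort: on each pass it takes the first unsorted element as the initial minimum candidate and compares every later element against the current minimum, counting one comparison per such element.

Pass 1: scan indices 1..5 for the minimum = 5 comparison(s); min is 14, place at index 0 -> [14, 28, 29, 24, 25, 37]
Pass 2: scan indices 2..5 for the minimum = 4 comparison(s); min is 24, place at index 1 -> [14, 24, 29, 28, 25, 37]
Pass 3: scan indices 3..5 for the minimum = 3 comparison(s); min is 25, place at index 2 -> [14, 24, 25, 28, 29, 37]
Pass 4: scan indices 4..5 for the minimum = 2 comparison(s); min is 28, place at index 3 -> [14, 24, 25, 28, 29, 37]
Pass 5: scan indices 5..5 for the minimum = 1 comparison(s); min is 29, place at index 4 -> [14, 24, 25, 28, 29, 37]
Selection sort always scans the whole unsorted suffix, so the count is (n-1) + (n-2) + ... + 1 = n(n-1)/2 = 6*5/2 = 15 regardless of the input order.
Total comparisons: 5 + 4 + 3 + 2 + 1 = 15


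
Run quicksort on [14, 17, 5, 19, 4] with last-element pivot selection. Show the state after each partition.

Partition 1: pivot=4 at index 0 -> [4, 17, 5, 19, 14]
Partition 2: pivot=14 at index 2 -> [4, 5, 14, 19, 17]
Partition 3: pivot=17 at index 3 -> [4, 5, 14, 17, 19]


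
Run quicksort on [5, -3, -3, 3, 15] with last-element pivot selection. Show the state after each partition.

Partition 1: pivot=15 at index 4 -> [5, -3, -3, 3, 15]
Partition 2: pivot=3 at index 2 -> [-3, -3, 3, 5, 15]
Partition 3: pivot=-3 at index 1 -> [-3, -3, 3, 5, 15]


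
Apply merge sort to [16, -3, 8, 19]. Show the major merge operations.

Divide and conquer:
  Merge [16] + [-3] -> [-3, 16]
  Merge [8] + [19] -> [8, 19]
  Merge [-3, 16] + [8, 19] -> [-3, 8, 16, 19]


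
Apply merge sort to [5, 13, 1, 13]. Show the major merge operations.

Divide and conquer:
  Merge [5] + [13] -> [5, 13]
  Merge [1] + [13] -> [1, 13]
  Merge [5, 13] + [1, 13] -> [1, 5, 13, 13]


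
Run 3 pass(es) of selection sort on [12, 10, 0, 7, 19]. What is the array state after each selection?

Pass 1: Select minimum 0 at index 2, swap -> [0, 10, 12, 7, 19]
Pass 2: Select minimum 7 at index 3, swap -> [0, 7, 12, 10, 19]
Pass 3: Select minimum 10 at index 3, swap -> [0, 7, 10, 12, 19]


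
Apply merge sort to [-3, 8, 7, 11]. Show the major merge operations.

Divide and conquer:
  Merge [-3] + [8] -> [-3, 8]
  Merge [7] + [11] -> [7, 11]
  Merge [-3, 8] + [7, 11] -> [-3, 7, 8, 11]


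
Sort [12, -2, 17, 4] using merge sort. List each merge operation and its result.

Divide and conquer:
  Merge [12] + [-2] -> [-2, 12]
  Merge [17] + [4] -> [4, 17]
  Merge [-2, 12] + [4, 17] -> [-2, 4, 12, 17]


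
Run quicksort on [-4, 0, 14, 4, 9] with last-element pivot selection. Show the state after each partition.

Partition 1: pivot=9 at index 3 -> [-4, 0, 4, 9, 14]
Partition 2: pivot=4 at index 2 -> [-4, 0, 4, 9, 14]
Partition 3: pivot=0 at index 1 -> [-4, 0, 4, 9, 14]


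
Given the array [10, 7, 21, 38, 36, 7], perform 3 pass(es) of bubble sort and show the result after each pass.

After pass 1: [7, 10, 21, 36, 7, 38] (3 swaps)
After pass 2: [7, 10, 21, 7, 36, 38] (1 swaps)
After pass 3: [7, 10, 7, 21, 36, 38] (1 swaps)
Total swaps: 5


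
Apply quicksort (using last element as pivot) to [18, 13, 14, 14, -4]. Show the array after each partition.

Partition 1: pivot=-4 at index 0 -> [-4, 13, 14, 14, 18]
Partition 2: pivot=18 at index 4 -> [-4, 13, 14, 14, 18]
Partition 3: pivot=14 at index 3 -> [-4, 13, 14, 14, 18]
Partition 4: pivot=14 at index 2 -> [-4, 13, 14, 14, 18]


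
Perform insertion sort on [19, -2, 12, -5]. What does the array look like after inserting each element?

First element 19 is already 'sorted'
Insert -2: shifted 1 elements -> [-2, 19, 12, -5]
Insert 12: shifted 1 elements -> [-2, 12, 19, -5]
Insert -5: shifted 3 elements -> [-5, -2, 12, 19]


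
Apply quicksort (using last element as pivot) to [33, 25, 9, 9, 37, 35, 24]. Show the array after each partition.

Partition 1: pivot=24 at index 2 -> [9, 9, 24, 25, 37, 35, 33]
Partition 2: pivot=9 at index 1 -> [9, 9, 24, 25, 37, 35, 33]
Partition 3: pivot=33 at index 4 -> [9, 9, 24, 25, 33, 35, 37]
Partition 4: pivot=37 at index 6 -> [9, 9, 24, 25, 33, 35, 37]


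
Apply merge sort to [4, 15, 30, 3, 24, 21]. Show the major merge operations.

Divide and conquer:
  Merge [15] + [30] -> [15, 30]
  Merge [4] + [15, 30] -> [4, 15, 30]
  Merge [24] + [21] -> [21, 24]
  Merge [3] + [21, 24] -> [3, 21, 24]
  Merge [4, 15, 30] + [3, 21, 24] -> [3, 4, 15, 21, 24, 30]


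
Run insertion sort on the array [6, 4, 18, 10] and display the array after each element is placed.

First element 6 is already 'sorted'
Insert 4: shifted 1 elements -> [4, 6, 18, 10]
Insert 18: shifted 0 elements -> [4, 6, 18, 10]
Insert 10: shifted 1 elements -> [4, 6, 10, 18]


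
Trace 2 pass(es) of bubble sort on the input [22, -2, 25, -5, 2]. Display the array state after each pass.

After pass 1: [-2, 22, -5, 2, 25] (3 swaps)
After pass 2: [-2, -5, 2, 22, 25] (2 swaps)
Total swaps: 5


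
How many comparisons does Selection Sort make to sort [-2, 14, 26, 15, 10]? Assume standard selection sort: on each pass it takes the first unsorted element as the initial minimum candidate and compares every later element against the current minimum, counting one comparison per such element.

Pass 1: scan indices 1..4 for the minimum = 4 comparison(s); min is -2, place at index 0 -> [-2, 14, 26, 15, 10]
Pass 2: scan indices 2..4 for the minimum = 3 comparison(s); min is 10, place at index 1 -> [-2, 10, 26, 15, 14]
Pass 3: scan indices 3..4 for the minimum = 2 comparison(s); min is 14, place at index 2 -> [-2, 10, 14, 15, 26]
Pass 4: scan indices 4..4 for the minimum = 1 comparison(s); min is 15, place at index 3 -> [-2, 10, 14, 15, 26]
Selection sort always scans the whole unsorted suffix, so the count is (n-1) + (n-2) + ... + 1 = n(n-1)/2 = 5*4/2 = 10 regardless of the input order.
Total comparisons: 4 + 3 + 2 + 1 = 10
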